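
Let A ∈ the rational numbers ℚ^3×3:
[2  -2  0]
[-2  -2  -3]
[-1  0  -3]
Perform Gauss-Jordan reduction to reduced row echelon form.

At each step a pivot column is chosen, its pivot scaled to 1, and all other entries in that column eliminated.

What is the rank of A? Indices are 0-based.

rank = 3

step 1: normalize row 0 (÷2) = (1, -1, 0)
  row 1: subtract -2×row0 = (0, -4, -3)
  row 2: subtract -1×row0 = (0, -1, -3)
step 2: normalize row 1 (÷-4) = (0, 1, 3/4)
  row 0: subtract -1×row1 = (1, 0, 3/4)
  row 2: subtract -1×row1 = (0, 0, -9/4)
step 3: normalize row 2 (÷-9/4) = (0, 0, 1)
  row 0: subtract 3/4×row2 = (1, 0, 0)
  row 1: subtract 3/4×row2 = (0, 1, 0)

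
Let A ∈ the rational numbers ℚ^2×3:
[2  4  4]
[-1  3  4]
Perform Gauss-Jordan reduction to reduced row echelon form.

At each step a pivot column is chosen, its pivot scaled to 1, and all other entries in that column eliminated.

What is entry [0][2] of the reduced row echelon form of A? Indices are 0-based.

M[0][2] = -2/5

step 1: normalize row 0 (÷2) = (1, 2, 2)
  row 1: subtract -1×row0 = (0, 5, 6)
step 2: normalize row 1 (÷5) = (0, 1, 6/5)
  row 0: subtract 2×row1 = (1, 0, -2/5)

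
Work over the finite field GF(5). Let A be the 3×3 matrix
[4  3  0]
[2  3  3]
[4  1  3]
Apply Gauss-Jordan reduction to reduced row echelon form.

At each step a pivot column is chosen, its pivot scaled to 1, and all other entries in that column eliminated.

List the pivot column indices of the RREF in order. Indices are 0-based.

pivot columns: 0, 1, 2

step 1: normalize row 0 (÷4) = (1, 2, 0)
  row 1: subtract 2×row0 = (0, 4, 3)
  row 2: subtract 4×row0 = (0, 3, 3)
step 2: normalize row 1 (÷4) = (0, 1, 2)
  row 0: subtract 2×row1 = (1, 0, 1)
  row 2: subtract 3×row1 = (0, 0, 2)
step 3: normalize row 2 (÷2) = (0, 0, 1)
  row 0: subtract 1×row2 = (1, 0, 0)
  row 1: subtract 2×row2 = (0, 1, 0)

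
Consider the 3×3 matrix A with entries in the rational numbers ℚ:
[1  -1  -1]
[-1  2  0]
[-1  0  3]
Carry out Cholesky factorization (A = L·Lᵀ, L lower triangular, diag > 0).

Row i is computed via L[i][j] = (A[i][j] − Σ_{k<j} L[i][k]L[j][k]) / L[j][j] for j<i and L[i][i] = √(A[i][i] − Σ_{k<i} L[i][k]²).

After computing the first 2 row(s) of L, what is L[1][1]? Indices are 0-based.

L[1][1] = 1

Step 1: L[0][0] = √(1) = 1.
  L[1][0] = (-1) / L[0][0] = -1.
Step 2: L[1][1] = √(1) = 1.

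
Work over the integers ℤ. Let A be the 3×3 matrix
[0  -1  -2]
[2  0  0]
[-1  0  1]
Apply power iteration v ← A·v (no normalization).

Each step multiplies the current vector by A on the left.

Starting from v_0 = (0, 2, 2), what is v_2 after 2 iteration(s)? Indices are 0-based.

v_2 = (-4, -12, 8)

v_0 = (0, 2, 2).
v_1 = A·v_0 = (-6, 0, 2).
v_2 = A·v_1 = (-4, -12, 8).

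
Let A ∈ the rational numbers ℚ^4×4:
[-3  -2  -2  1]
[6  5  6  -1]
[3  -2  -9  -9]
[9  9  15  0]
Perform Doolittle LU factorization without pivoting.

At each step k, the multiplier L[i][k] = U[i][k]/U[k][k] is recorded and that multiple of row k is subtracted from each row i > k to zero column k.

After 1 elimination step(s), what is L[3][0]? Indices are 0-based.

[col 0] pivot -3
  R1 -= -2*R0 → (0, 1, 2, 1)  (L[1][0] := -2)
  R2 -= -1*R0 → (0, -4, -11, -8)  (L[2][0] := -1)
  R3 -= -3*R0 → (0, 3, 9, 3)  (L[3][0] := -3)

L[3][0] = -3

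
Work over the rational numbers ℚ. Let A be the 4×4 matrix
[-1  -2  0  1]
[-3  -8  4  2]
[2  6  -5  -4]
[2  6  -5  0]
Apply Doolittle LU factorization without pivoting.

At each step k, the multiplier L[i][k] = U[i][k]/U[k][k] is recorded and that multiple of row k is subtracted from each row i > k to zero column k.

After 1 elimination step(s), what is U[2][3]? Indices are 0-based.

U[2][3] = -2

[col 0] pivot -1
  R1 -= 3*R0 → (0, -2, 4, -1)  (L[1][0] := 3)
  R2 -= -2*R0 → (0, 2, -5, -2)  (L[2][0] := -2)
  R3 -= -2*R0 → (0, 2, -5, 2)  (L[3][0] := -2)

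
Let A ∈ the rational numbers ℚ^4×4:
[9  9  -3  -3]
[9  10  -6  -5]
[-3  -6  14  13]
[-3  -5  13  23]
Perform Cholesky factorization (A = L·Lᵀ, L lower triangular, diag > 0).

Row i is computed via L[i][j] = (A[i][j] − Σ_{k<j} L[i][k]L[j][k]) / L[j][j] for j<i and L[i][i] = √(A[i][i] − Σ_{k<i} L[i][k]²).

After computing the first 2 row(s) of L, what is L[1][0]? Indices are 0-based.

Step 1: L[0][0] = √(9) = 3.
  L[1][0] = (9) / L[0][0] = 3.
Step 2: L[1][1] = √(1) = 1.

L[1][0] = 3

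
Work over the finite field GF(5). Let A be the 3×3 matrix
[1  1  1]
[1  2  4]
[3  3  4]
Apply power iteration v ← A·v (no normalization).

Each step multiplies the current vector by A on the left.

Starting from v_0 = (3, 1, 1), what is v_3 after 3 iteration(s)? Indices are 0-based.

v_3 = (3, 3, 0)

v_0 = (3, 1, 1).
v_1 = A·v_0 = (0, 4, 1).
v_2 = A·v_1 = (0, 2, 1).
v_3 = A·v_2 = (3, 3, 0).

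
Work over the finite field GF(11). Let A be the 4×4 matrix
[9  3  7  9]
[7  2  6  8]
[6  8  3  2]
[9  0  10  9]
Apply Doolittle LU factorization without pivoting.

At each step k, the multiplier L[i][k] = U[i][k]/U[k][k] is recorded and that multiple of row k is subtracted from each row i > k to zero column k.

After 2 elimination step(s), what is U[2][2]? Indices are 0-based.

U[2][2] = 1

k=0: U[0][0]=9
  eliminate (1,0): mult=2, new row 1: (0, 7, 3, 1); set L[1][0]=2
  eliminate (2,0): mult=8, new row 2: (0, 6, 2, 7); set L[2][0]=8
  eliminate (3,0): mult=1, new row 3: (0, 8, 3, 0); set L[3][0]=1
k=1: U[1][1]=7
  eliminate (2,1): mult=4, new row 2: (0, 0, 1, 3); set L[2][1]=4
  eliminate (3,1): mult=9, new row 3: (0, 0, 9, 2); set L[3][1]=9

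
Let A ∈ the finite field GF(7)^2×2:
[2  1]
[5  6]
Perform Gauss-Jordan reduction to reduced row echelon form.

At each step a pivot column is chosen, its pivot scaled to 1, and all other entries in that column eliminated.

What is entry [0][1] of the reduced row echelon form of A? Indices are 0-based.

pivot(0,0)=2: scale R0 → (1, 4)
  clear (1,0): R1 −= (5)R0 → (0, 0)
col 1: no nonzero at/below row 1; advance.

M[0][1] = 4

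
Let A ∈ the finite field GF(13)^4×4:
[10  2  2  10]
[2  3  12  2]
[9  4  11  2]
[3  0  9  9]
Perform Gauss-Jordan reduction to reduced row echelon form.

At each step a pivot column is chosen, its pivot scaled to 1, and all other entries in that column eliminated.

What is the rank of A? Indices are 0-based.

rank = 4

pivot(0,0)=10: scale R0 → (1, 8, 8, 1)
  clear (1,0): R1 −= (2)R0 → (0, 0, 9, 0)
  clear (2,0): R2 −= (9)R0 → (0, 10, 4, 6)
  clear (3,0): R3 −= (3)R0 → (0, 2, 11, 6)
pivot(1,1): swap R1↔R2
pivot(1,1)=10: scale R1 → (0, 1, 3, 11)
  clear (0,1): R0 −= (8)R1 → (1, 0, 10, 4)
  clear (3,1): R3 −= (2)R1 → (0, 0, 5, 10)
pivot(2,2)=9: scale R2 → (0, 0, 1, 0)
  clear (0,2): R0 −= (10)R2 → (1, 0, 0, 4)
  clear (1,2): R1 −= (3)R2 → (0, 1, 0, 11)
  clear (3,2): R3 −= (5)R2 → (0, 0, 0, 10)
pivot(3,3)=10: scale R3 → (0, 0, 0, 1)
  clear (0,3): R0 −= (4)R3 → (1, 0, 0, 0)
  clear (1,3): R1 −= (11)R3 → (0, 1, 0, 0)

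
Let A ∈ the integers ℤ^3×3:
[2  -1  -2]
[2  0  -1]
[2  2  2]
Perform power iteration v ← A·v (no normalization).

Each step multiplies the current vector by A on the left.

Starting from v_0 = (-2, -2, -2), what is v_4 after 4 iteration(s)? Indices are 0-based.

v_4 = (12, 140, 440)

v_0 = (-2, -2, -2).
v_1 = A·v_0 = (2, -2, -12).
v_2 = A·v_1 = (30, 16, -24).
v_3 = A·v_2 = (92, 84, 44).
v_4 = A·v_3 = (12, 140, 440).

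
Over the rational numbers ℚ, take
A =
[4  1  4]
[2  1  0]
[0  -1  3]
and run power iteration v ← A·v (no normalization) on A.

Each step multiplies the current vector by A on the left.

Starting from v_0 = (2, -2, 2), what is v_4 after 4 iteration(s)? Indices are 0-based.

v_0 = (2, -2, 2).
v_1 = A·v_0 = (14, 2, 8).
v_2 = A·v_1 = (90, 30, 22).
v_3 = A·v_2 = (478, 210, 36).
v_4 = A·v_3 = (2266, 1166, -102).

v_4 = (2266, 1166, -102)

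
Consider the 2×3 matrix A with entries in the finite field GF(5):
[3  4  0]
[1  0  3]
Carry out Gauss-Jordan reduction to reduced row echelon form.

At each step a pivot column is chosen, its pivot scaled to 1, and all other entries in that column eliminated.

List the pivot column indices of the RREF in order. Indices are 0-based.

[1] R0 /= 3  ⇒  (1, 3, 0)
     R1 -= 1·R0  ⇒  (0, 2, 3)
[2] R1 /= 2  ⇒  (0, 1, 4)
     R0 -= 3·R1  ⇒  (1, 0, 3)

pivot columns: 0, 1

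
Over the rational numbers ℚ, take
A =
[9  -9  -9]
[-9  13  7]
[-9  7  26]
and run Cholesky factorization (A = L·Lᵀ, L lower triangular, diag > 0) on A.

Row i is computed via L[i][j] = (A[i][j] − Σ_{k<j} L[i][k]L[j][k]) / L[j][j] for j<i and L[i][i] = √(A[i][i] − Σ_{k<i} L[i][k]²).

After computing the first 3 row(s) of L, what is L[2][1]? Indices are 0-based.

Step 1: L[0][0] = √(9) = 3.
  L[1][0] = (-9) / L[0][0] = -3.
Step 2: L[1][1] = √(4) = 2.
  L[2][0] = (-9) / L[0][0] = -3.
  L[2][1] = (-2) / L[1][1] = -1.
Step 3: L[2][2] = √(16) = 4.

L[2][1] = -1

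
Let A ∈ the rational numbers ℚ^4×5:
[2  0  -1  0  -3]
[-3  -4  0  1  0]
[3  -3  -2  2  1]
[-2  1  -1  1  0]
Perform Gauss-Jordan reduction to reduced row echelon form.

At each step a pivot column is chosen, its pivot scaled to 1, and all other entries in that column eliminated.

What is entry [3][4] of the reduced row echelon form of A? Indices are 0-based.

M[3][4] = 74/15

step 1: normalize row 0 (÷2) = (1, 0, -1/2, 0, -3/2)
  row 1: subtract -3×row0 = (0, -4, -3/2, 1, -9/2)
  row 2: subtract 3×row0 = (0, -3, -1/2, 2, 11/2)
  row 3: subtract -2×row0 = (0, 1, -2, 1, -3)
step 2: normalize row 1 (÷-4) = (0, 1, 3/8, -1/4, 9/8)
  row 2: subtract -3×row1 = (0, 0, 5/8, 5/4, 71/8)
  row 3: subtract 1×row1 = (0, 0, -19/8, 5/4, -33/8)
step 3: normalize row 2 (÷5/8) = (0, 0, 1, 2, 71/5)
  row 0: subtract -1/2×row2 = (1, 0, 0, 1, 28/5)
  row 1: subtract 3/8×row2 = (0, 1, 0, -1, -21/5)
  row 3: subtract -19/8×row2 = (0, 0, 0, 6, 148/5)
step 4: normalize row 3 (÷6) = (0, 0, 0, 1, 74/15)
  row 0: subtract 1×row3 = (1, 0, 0, 0, 2/3)
  row 1: subtract -1×row3 = (0, 1, 0, 0, 11/15)
  row 2: subtract 2×row3 = (0, 0, 1, 0, 13/3)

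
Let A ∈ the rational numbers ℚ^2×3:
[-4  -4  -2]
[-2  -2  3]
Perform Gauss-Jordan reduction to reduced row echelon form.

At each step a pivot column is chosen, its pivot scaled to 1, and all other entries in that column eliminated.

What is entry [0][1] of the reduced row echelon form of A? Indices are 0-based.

M[0][1] = 1

pivot(0,0)=-4: scale R0 → (1, 1, 1/2)
  clear (1,0): R1 −= (-2)R0 → (0, 0, 4)
col 1: no nonzero at/below row 1; advance.
pivot(1,2)=4: scale R1 → (0, 0, 1)
  clear (0,2): R0 −= (1/2)R1 → (1, 1, 0)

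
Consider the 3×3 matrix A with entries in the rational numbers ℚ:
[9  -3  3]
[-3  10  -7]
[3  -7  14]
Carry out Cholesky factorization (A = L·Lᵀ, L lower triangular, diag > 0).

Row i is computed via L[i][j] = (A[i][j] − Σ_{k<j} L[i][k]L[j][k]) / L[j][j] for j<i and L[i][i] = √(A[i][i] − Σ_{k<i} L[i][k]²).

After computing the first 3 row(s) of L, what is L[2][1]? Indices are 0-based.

Step 1: L[0][0] = √(9) = 3.
  L[1][0] = (-3) / L[0][0] = -1.
Step 2: L[1][1] = √(9) = 3.
  L[2][0] = (3) / L[0][0] = 1.
  L[2][1] = (-6) / L[1][1] = -2.
Step 3: L[2][2] = √(9) = 3.

L[2][1] = -2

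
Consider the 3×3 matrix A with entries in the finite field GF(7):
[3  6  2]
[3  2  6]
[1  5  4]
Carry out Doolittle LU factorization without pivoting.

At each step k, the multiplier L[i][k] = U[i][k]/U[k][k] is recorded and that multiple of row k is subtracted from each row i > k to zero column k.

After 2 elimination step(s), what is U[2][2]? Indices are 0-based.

k=0: U[0][0]=3
  eliminate (1,0): mult=1, new row 1: (0, 3, 4); set L[1][0]=1
  eliminate (2,0): mult=5, new row 2: (0, 3, 1); set L[2][0]=5
k=1: U[1][1]=3
  eliminate (2,1): mult=1, new row 2: (0, 0, 4); set L[2][1]=1

U[2][2] = 4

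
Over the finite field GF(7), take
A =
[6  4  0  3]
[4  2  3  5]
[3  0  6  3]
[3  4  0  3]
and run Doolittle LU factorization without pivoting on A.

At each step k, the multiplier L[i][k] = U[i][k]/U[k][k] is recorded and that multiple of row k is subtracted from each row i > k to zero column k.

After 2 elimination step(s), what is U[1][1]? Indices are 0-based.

[col 0] pivot 6
  R1 -= 3*R0 → (0, 4, 3, 3)  (L[1][0] := 3)
  R2 -= 4*R0 → (0, 5, 6, 5)  (L[2][0] := 4)
  R3 -= 4*R0 → (0, 2, 0, 5)  (L[3][0] := 4)
[col 1] pivot 4
  R2 -= 3*R1 → (0, 0, 4, 3)  (L[2][1] := 3)
  R3 -= 4*R1 → (0, 0, 2, 0)  (L[3][1] := 4)

U[1][1] = 4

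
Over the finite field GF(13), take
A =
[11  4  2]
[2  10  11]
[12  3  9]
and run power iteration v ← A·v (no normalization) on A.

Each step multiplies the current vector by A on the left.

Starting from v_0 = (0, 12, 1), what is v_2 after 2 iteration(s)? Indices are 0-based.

v_0 = (0, 12, 1).
v_1 = A·v_0 = (11, 1, 6).
v_2 = A·v_1 = (7, 7, 7).

v_2 = (7, 7, 7)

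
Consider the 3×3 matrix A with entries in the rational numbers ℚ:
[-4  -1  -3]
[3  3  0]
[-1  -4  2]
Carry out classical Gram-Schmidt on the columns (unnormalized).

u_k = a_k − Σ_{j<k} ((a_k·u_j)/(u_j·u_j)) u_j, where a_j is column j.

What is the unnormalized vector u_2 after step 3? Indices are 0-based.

u_2 = (-9/43, -15/43, -9/43)

Step 1: u_0 = a_0 = (-4, 3, -1).
Step 2: u_1 = a_1 − (17/26)·u_0 = (21/13, 27/26, -87/26).
Step 3: u_2 = a_2 − (5/13)·u_0 − (-100/129)·u_1 = (-9/43, -15/43, -9/43).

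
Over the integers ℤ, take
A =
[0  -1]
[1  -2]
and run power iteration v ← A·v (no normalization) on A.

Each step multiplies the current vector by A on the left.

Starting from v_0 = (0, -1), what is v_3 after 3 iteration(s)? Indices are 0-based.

v_0 = (0, -1).
v_1 = A·v_0 = (1, 2).
v_2 = A·v_1 = (-2, -3).
v_3 = A·v_2 = (3, 4).

v_3 = (3, 4)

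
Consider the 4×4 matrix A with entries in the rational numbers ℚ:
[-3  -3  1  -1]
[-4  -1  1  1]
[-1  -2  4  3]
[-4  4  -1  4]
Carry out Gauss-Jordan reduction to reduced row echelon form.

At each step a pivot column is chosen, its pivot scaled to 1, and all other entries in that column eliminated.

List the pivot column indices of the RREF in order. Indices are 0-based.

step 1: normalize row 0 (÷-3) = (1, 1, -1/3, 1/3)
  row 1: subtract -4×row0 = (0, 3, -1/3, 7/3)
  row 2: subtract -1×row0 = (0, -1, 11/3, 10/3)
  row 3: subtract -4×row0 = (0, 8, -7/3, 16/3)
step 2: normalize row 1 (÷3) = (0, 1, -1/9, 7/9)
  row 0: subtract 1×row1 = (1, 0, -2/9, -4/9)
  row 2: subtract -1×row1 = (0, 0, 32/9, 37/9)
  row 3: subtract 8×row1 = (0, 0, -13/9, -8/9)
step 3: normalize row 2 (÷32/9) = (0, 0, 1, 37/32)
  row 0: subtract -2/9×row2 = (1, 0, 0, -3/16)
  row 1: subtract -1/9×row2 = (0, 1, 0, 29/32)
  row 3: subtract -13/9×row2 = (0, 0, 0, 25/32)
step 4: normalize row 3 (÷25/32) = (0, 0, 0, 1)
  row 0: subtract -3/16×row3 = (1, 0, 0, 0)
  row 1: subtract 29/32×row3 = (0, 1, 0, 0)
  row 2: subtract 37/32×row3 = (0, 0, 1, 0)

pivot columns: 0, 1, 2, 3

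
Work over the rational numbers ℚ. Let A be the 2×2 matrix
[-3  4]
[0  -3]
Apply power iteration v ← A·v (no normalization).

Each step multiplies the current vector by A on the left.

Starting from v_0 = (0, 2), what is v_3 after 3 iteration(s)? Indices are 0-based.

v_3 = (216, -54)

v_0 = (0, 2).
v_1 = A·v_0 = (8, -6).
v_2 = A·v_1 = (-48, 18).
v_3 = A·v_2 = (216, -54).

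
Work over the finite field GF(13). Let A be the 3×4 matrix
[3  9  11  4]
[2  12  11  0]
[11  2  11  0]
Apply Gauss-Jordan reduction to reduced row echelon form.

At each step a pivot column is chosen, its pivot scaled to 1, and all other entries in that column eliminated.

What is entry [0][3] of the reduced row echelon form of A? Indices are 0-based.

pivot(0,0)=3: scale R0 → (1, 3, 8, 10)
  clear (1,0): R1 −= (2)R0 → (0, 6, 8, 6)
  clear (2,0): R2 −= (11)R0 → (0, 8, 1, 7)
pivot(1,1)=6: scale R1 → (0, 1, 10, 1)
  clear (0,1): R0 −= (3)R1 → (1, 0, 4, 7)
  clear (2,1): R2 −= (8)R1 → (0, 0, 12, 12)
pivot(2,2)=12: scale R2 → (0, 0, 1, 1)
  clear (0,2): R0 −= (4)R2 → (1, 0, 0, 3)
  clear (1,2): R1 −= (10)R2 → (0, 1, 0, 4)

M[0][3] = 3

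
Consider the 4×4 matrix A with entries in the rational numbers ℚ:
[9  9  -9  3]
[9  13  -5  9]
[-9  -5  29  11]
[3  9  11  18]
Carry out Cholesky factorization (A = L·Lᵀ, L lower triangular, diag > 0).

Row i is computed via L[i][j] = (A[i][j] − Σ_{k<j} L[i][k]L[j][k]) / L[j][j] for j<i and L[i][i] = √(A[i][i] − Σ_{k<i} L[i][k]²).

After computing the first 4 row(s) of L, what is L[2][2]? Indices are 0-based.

L[2][2] = 4

Step 1: L[0][0] = √(9) = 3.
  L[1][0] = (9) / L[0][0] = 3.
Step 2: L[1][1] = √(4) = 2.
  L[2][0] = (-9) / L[0][0] = -3.
  L[2][1] = (4) / L[1][1] = 2.
Step 3: L[2][2] = √(16) = 4.
  L[3][0] = (3) / L[0][0] = 1.
  L[3][1] = (6) / L[1][1] = 3.
  L[3][2] = (8) / L[2][2] = 2.
Step 4: L[3][3] = √(4) = 2.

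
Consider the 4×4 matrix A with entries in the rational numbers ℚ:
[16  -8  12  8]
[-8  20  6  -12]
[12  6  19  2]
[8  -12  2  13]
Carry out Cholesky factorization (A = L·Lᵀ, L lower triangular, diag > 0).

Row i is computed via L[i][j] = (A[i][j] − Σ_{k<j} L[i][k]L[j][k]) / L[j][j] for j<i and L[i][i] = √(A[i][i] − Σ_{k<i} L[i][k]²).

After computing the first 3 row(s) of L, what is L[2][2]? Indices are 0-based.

L[2][2] = 1

Step 1: L[0][0] = √(16) = 4.
  L[1][0] = (-8) / L[0][0] = -2.
Step 2: L[1][1] = √(16) = 4.
  L[2][0] = (12) / L[0][0] = 3.
  L[2][1] = (12) / L[1][1] = 3.
Step 3: L[2][2] = √(1) = 1.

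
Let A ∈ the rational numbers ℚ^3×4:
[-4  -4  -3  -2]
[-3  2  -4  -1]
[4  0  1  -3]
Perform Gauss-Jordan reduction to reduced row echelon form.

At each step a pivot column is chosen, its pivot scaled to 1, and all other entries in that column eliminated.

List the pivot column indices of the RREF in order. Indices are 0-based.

pivot columns: 0, 1, 2

step 1: normalize row 0 (÷-4) = (1, 1, 3/4, 1/2)
  row 1: subtract -3×row0 = (0, 5, -7/4, 1/2)
  row 2: subtract 4×row0 = (0, -4, -2, -5)
step 2: normalize row 1 (÷5) = (0, 1, -7/20, 1/10)
  row 0: subtract 1×row1 = (1, 0, 11/10, 2/5)
  row 2: subtract -4×row1 = (0, 0, -17/5, -23/5)
step 3: normalize row 2 (÷-17/5) = (0, 0, 1, 23/17)
  row 0: subtract 11/10×row2 = (1, 0, 0, -37/34)
  row 1: subtract -7/20×row2 = (0, 1, 0, 39/68)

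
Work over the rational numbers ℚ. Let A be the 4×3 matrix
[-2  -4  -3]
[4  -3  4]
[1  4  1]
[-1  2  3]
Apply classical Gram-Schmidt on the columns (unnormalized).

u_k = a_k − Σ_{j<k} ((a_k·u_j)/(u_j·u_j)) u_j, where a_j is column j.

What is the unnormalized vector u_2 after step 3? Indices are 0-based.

u_2 = (-39/493, 18/17, -487/493, 1679/493)

Step 1: u_0 = a_0 = (-2, 4, 1, -1).
Step 2: u_1 = a_1 − (-1/11)·u_0 = (-46/11, -29/11, 45/11, 21/11).
Step 3: u_2 = a_2 − (10/11)·u_0 − (130/493)·u_1 = (-39/493, 18/17, -487/493, 1679/493).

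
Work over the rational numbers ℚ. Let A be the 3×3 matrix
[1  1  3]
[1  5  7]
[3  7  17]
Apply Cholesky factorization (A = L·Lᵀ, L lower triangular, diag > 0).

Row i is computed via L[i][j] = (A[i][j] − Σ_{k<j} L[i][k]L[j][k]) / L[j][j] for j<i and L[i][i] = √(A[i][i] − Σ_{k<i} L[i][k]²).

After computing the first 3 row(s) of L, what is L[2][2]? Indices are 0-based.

Step 1: L[0][0] = √(1) = 1.
  L[1][0] = (1) / L[0][0] = 1.
Step 2: L[1][1] = √(4) = 2.
  L[2][0] = (3) / L[0][0] = 3.
  L[2][1] = (4) / L[1][1] = 2.
Step 3: L[2][2] = √(4) = 2.

L[2][2] = 2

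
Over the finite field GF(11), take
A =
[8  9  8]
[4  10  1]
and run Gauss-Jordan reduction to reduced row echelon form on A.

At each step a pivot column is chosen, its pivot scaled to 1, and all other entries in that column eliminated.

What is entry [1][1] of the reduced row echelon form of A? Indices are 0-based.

step 1: normalize row 0 (÷8) = (1, 8, 1)
  row 1: subtract 4×row0 = (0, 0, 8)
skip col 1 (zero from row 1)
step 2: normalize row 1 (÷8) = (0, 0, 1)
  row 0: subtract 1×row1 = (1, 8, 0)

M[1][1] = 0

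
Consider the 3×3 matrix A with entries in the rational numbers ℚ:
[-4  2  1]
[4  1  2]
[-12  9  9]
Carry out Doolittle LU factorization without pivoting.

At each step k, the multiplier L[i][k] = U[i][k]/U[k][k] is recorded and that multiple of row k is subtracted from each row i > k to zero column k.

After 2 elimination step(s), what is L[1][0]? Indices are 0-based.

[col 0] pivot -4
  R1 -= -1*R0 → (0, 3, 3)  (L[1][0] := -1)
  R2 -= 3*R0 → (0, 3, 6)  (L[2][0] := 3)
[col 1] pivot 3
  R2 -= 1*R1 → (0, 0, 3)  (L[2][1] := 1)

L[1][0] = -1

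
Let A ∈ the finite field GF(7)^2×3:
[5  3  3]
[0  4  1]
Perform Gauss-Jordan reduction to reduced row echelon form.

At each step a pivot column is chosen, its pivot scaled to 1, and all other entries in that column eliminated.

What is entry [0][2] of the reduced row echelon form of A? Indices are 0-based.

pivot(0,0)=5: scale R0 → (1, 2, 2)
pivot(1,1)=4: scale R1 → (0, 1, 2)
  clear (0,1): R0 −= (2)R1 → (1, 0, 5)

M[0][2] = 5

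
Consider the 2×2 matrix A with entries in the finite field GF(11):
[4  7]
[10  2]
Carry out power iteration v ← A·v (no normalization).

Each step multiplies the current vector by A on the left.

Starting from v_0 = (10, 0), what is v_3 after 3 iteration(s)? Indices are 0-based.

v_0 = (10, 0).
v_1 = A·v_0 = (7, 1).
v_2 = A·v_1 = (2, 6).
v_3 = A·v_2 = (6, 10).

v_3 = (6, 10)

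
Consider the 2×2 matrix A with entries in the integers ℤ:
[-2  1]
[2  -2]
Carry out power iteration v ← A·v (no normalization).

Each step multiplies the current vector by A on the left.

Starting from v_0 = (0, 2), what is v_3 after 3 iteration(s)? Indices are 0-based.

v_0 = (0, 2).
v_1 = A·v_0 = (2, -4).
v_2 = A·v_1 = (-8, 12).
v_3 = A·v_2 = (28, -40).

v_3 = (28, -40)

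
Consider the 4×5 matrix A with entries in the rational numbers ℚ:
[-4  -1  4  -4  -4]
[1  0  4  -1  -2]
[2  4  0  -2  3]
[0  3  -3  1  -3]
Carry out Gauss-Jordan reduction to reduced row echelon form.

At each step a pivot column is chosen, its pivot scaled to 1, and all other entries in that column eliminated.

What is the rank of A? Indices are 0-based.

pivot(0,0)=-4: scale R0 → (1, 1/4, -1, 1, 1)
  clear (1,0): R1 −= (1)R0 → (0, -1/4, 5, -2, -3)
  clear (2,0): R2 −= (2)R0 → (0, 7/2, 2, -4, 1)
pivot(1,1)=-1/4: scale R1 → (0, 1, -20, 8, 12)
  clear (0,1): R0 −= (1/4)R1 → (1, 0, 4, -1, -2)
  clear (2,1): R2 −= (7/2)R1 → (0, 0, 72, -32, -41)
  clear (3,1): R3 −= (3)R1 → (0, 0, 57, -23, -39)
pivot(2,2)=72: scale R2 → (0, 0, 1, -4/9, -41/72)
  clear (0,2): R0 −= (4)R2 → (1, 0, 0, 7/9, 5/18)
  clear (1,2): R1 −= (-20)R2 → (0, 1, 0, -8/9, 11/18)
  clear (3,2): R3 −= (57)R2 → (0, 0, 0, 7/3, -157/24)
pivot(3,3)=7/3: scale R3 → (0, 0, 0, 1, -157/56)
  clear (0,3): R0 −= (7/9)R3 → (1, 0, 0, 0, 59/24)
  clear (1,3): R1 −= (-8/9)R3 → (0, 1, 0, 0, -79/42)
  clear (2,3): R2 −= (-4/9)R3 → (0, 0, 1, 0, -305/168)

rank = 4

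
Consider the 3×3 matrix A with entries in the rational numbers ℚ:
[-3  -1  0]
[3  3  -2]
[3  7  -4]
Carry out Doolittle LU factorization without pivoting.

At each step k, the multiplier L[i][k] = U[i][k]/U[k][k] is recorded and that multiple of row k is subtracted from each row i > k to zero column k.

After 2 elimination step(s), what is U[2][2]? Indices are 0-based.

U[2][2] = 2

[col 0] pivot -3
  R1 -= -1*R0 → (0, 2, -2)  (L[1][0] := -1)
  R2 -= -1*R0 → (0, 6, -4)  (L[2][0] := -1)
[col 1] pivot 2
  R2 -= 3*R1 → (0, 0, 2)  (L[2][1] := 3)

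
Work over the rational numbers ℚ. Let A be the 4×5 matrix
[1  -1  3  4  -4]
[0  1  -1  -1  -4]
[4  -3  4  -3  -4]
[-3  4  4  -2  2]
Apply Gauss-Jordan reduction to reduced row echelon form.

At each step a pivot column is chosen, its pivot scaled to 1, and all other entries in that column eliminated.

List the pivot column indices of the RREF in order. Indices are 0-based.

pivot columns: 0, 1, 2, 3

pivot(0,0)=1: scale R0 → (1, -1, 3, 4, -4)
  clear (2,0): R2 −= (4)R0 → (0, 1, -8, -19, 12)
  clear (3,0): R3 −= (-3)R0 → (0, 1, 13, 10, -10)
pivot(1,1)=1: scale R1 → (0, 1, -1, -1, -4)
  clear (0,1): R0 −= (-1)R1 → (1, 0, 2, 3, -8)
  clear (2,1): R2 −= (1)R1 → (0, 0, -7, -18, 16)
  clear (3,1): R3 −= (1)R1 → (0, 0, 14, 11, -6)
pivot(2,2)=-7: scale R2 → (0, 0, 1, 18/7, -16/7)
  clear (0,2): R0 −= (2)R2 → (1, 0, 0, -15/7, -24/7)
  clear (1,2): R1 −= (-1)R2 → (0, 1, 0, 11/7, -44/7)
  clear (3,2): R3 −= (14)R2 → (0, 0, 0, -25, 26)
pivot(3,3)=-25: scale R3 → (0, 0, 0, 1, -26/25)
  clear (0,3): R0 −= (-15/7)R3 → (1, 0, 0, 0, -198/35)
  clear (1,3): R1 −= (11/7)R3 → (0, 1, 0, 0, -814/175)
  clear (2,3): R2 −= (18/7)R3 → (0, 0, 1, 0, 68/175)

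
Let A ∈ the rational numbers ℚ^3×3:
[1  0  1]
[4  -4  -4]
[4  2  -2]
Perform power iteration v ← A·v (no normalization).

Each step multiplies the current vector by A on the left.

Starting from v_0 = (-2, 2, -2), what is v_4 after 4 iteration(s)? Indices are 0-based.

v_4 = (44, -656, -208)

v_0 = (-2, 2, -2).
v_1 = A·v_0 = (-4, -8, 0).
v_2 = A·v_1 = (-4, 16, -32).
v_3 = A·v_2 = (-36, 48, 80).
v_4 = A·v_3 = (44, -656, -208).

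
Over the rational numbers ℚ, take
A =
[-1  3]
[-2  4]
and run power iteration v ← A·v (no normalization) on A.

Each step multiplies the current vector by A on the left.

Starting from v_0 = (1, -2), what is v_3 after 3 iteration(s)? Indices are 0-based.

v_0 = (1, -2).
v_1 = A·v_0 = (-7, -10).
v_2 = A·v_1 = (-23, -26).
v_3 = A·v_2 = (-55, -58).

v_3 = (-55, -58)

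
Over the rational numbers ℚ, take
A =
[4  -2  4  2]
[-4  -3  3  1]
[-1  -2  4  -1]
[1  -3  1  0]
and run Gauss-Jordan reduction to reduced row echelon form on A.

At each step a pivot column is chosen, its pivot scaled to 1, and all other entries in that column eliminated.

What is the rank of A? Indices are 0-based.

step 1: normalize row 0 (÷4) = (1, -1/2, 1, 1/2)
  row 1: subtract -4×row0 = (0, -5, 7, 3)
  row 2: subtract -1×row0 = (0, -5/2, 5, -1/2)
  row 3: subtract 1×row0 = (0, -5/2, 0, -1/2)
step 2: normalize row 1 (÷-5) = (0, 1, -7/5, -3/5)
  row 0: subtract -1/2×row1 = (1, 0, 3/10, 1/5)
  row 2: subtract -5/2×row1 = (0, 0, 3/2, -2)
  row 3: subtract -5/2×row1 = (0, 0, -7/2, -2)
step 3: normalize row 2 (÷3/2) = (0, 0, 1, -4/3)
  row 0: subtract 3/10×row2 = (1, 0, 0, 3/5)
  row 1: subtract -7/5×row2 = (0, 1, 0, -37/15)
  row 3: subtract -7/2×row2 = (0, 0, 0, -20/3)
step 4: normalize row 3 (÷-20/3) = (0, 0, 0, 1)
  row 0: subtract 3/5×row3 = (1, 0, 0, 0)
  row 1: subtract -37/15×row3 = (0, 1, 0, 0)
  row 2: subtract -4/3×row3 = (0, 0, 1, 0)

rank = 4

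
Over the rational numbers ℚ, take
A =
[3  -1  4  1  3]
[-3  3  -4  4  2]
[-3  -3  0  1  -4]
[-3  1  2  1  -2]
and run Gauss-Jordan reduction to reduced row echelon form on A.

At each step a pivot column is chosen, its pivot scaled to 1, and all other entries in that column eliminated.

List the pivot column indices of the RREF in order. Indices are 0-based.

pivot columns: 0, 1, 2, 3

step 1: normalize row 0 (÷3) = (1, -1/3, 4/3, 1/3, 1)
  row 1: subtract -3×row0 = (0, 2, 0, 5, 5)
  row 2: subtract -3×row0 = (0, -4, 4, 2, -1)
  row 3: subtract -3×row0 = (0, 0, 6, 2, 1)
step 2: normalize row 1 (÷2) = (0, 1, 0, 5/2, 5/2)
  row 0: subtract -1/3×row1 = (1, 0, 4/3, 7/6, 11/6)
  row 2: subtract -4×row1 = (0, 0, 4, 12, 9)
step 3: normalize row 2 (÷4) = (0, 0, 1, 3, 9/4)
  row 0: subtract 4/3×row2 = (1, 0, 0, -17/6, -7/6)
  row 3: subtract 6×row2 = (0, 0, 0, -16, -25/2)
step 4: normalize row 3 (÷-16) = (0, 0, 0, 1, 25/32)
  row 0: subtract -17/6×row3 = (1, 0, 0, 0, 67/64)
  row 1: subtract 5/2×row3 = (0, 1, 0, 0, 35/64)
  row 2: subtract 3×row3 = (0, 0, 1, 0, -3/32)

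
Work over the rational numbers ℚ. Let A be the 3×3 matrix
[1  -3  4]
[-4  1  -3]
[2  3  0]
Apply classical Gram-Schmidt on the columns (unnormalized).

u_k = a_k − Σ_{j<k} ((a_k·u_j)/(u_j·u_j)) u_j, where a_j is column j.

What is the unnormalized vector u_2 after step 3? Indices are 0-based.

u_2 = (203/199, 261/398, 319/398)

Step 1: u_0 = a_0 = (1, -4, 2).
Step 2: u_1 = a_1 − (-1/21)·u_0 = (-62/21, 17/21, 65/21).
Step 3: u_2 = a_2 − (16/21)·u_0 − (-299/398)·u_1 = (203/199, 261/398, 319/398).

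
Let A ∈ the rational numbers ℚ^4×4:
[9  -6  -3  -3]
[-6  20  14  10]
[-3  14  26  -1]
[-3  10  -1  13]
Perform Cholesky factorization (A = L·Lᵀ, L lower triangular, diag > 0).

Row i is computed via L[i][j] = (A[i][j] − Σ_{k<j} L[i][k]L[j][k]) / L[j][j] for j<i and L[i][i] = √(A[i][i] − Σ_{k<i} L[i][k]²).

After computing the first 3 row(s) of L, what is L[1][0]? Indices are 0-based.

Step 1: L[0][0] = √(9) = 3.
  L[1][0] = (-6) / L[0][0] = -2.
Step 2: L[1][1] = √(16) = 4.
  L[2][0] = (-3) / L[0][0] = -1.
  L[2][1] = (12) / L[1][1] = 3.
Step 3: L[2][2] = √(16) = 4.

L[1][0] = -2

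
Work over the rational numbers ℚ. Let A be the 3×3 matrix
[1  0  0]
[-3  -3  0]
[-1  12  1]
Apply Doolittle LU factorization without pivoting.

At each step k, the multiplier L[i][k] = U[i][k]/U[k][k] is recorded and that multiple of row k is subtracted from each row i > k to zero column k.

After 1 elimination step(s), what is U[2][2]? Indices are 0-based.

U[2][2] = 1

k=0: U[0][0]=1
  eliminate (1,0): mult=-3, new row 1: (0, -3, 0); set L[1][0]=-3
  eliminate (2,0): mult=-1, new row 2: (0, 12, 1); set L[2][0]=-1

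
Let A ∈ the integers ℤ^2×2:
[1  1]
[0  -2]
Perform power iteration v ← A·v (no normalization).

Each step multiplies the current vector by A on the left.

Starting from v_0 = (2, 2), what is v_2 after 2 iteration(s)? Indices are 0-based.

v_2 = (0, 8)

v_0 = (2, 2).
v_1 = A·v_0 = (4, -4).
v_2 = A·v_1 = (0, 8).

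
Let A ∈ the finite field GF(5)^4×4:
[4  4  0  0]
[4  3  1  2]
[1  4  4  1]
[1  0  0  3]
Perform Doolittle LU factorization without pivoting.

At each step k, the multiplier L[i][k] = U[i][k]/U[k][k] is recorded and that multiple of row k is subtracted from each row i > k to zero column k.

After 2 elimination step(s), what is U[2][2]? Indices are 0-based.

k=0: U[0][0]=4
  eliminate (1,0): mult=1, new row 1: (0, 4, 1, 2); set L[1][0]=1
  eliminate (2,0): mult=4, new row 2: (0, 3, 4, 1); set L[2][0]=4
  eliminate (3,0): mult=4, new row 3: (0, 4, 0, 3); set L[3][0]=4
k=1: U[1][1]=4
  eliminate (2,1): mult=2, new row 2: (0, 0, 2, 2); set L[2][1]=2
  eliminate (3,1): mult=1, new row 3: (0, 0, 4, 1); set L[3][1]=1

U[2][2] = 2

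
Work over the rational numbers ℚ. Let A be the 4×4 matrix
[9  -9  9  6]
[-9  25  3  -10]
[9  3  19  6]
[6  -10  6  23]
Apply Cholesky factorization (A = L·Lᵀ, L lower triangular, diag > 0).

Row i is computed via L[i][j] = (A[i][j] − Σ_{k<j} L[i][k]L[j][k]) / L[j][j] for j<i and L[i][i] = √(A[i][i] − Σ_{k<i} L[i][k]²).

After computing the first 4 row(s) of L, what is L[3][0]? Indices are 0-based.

L[3][0] = 2

Step 1: L[0][0] = √(9) = 3.
  L[1][0] = (-9) / L[0][0] = -3.
Step 2: L[1][1] = √(16) = 4.
  L[2][0] = (9) / L[0][0] = 3.
  L[2][1] = (12) / L[1][1] = 3.
Step 3: L[2][2] = √(1) = 1.
  L[3][0] = (6) / L[0][0] = 2.
  L[3][1] = (-4) / L[1][1] = -1.
  L[3][2] = (3) / L[2][2] = 3.
Step 4: L[3][3] = √(9) = 3.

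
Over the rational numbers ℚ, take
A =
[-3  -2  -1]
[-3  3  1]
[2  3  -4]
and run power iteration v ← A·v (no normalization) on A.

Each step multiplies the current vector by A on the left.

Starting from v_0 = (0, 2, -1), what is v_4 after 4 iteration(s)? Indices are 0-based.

v_0 = (0, 2, -1).
v_1 = A·v_0 = (-3, 5, 10).
v_2 = A·v_1 = (-11, 34, -31).
v_3 = A·v_2 = (-4, 104, 204).
v_4 = A·v_3 = (-400, 528, -512).

v_4 = (-400, 528, -512)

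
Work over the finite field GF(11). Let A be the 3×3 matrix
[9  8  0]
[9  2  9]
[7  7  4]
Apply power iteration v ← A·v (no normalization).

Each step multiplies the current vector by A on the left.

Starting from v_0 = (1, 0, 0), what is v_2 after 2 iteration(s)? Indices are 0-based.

v_2 = (10, 8, 0)

v_0 = (1, 0, 0).
v_1 = A·v_0 = (9, 9, 7).
v_2 = A·v_1 = (10, 8, 0).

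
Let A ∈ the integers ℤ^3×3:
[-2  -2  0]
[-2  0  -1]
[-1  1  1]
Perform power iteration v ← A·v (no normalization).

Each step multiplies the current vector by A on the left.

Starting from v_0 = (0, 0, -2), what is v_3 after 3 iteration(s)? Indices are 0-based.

v_0 = (0, 0, -2).
v_1 = A·v_0 = (0, 2, -2).
v_2 = A·v_1 = (-4, 2, 0).
v_3 = A·v_2 = (4, 8, 6).

v_3 = (4, 8, 6)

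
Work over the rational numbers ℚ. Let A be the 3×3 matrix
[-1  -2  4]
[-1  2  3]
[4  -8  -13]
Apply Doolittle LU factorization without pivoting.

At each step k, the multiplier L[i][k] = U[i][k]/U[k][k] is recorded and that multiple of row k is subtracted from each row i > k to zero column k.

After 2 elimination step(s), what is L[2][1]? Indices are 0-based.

Step 1: pivot at (0,0) is -1.
  row1 ← row1 − (1)·row0  ⇒  L[1][0]=1, U row1=(0, 4, -1)
  row2 ← row2 − (-4)·row0  ⇒  L[2][0]=-4, U row2=(0, -16, 3)
Step 2: pivot at (1,1) is 4.
  row2 ← row2 − (-4)·row1  ⇒  L[2][1]=-4, U row2=(0, 0, -1)

L[2][1] = -4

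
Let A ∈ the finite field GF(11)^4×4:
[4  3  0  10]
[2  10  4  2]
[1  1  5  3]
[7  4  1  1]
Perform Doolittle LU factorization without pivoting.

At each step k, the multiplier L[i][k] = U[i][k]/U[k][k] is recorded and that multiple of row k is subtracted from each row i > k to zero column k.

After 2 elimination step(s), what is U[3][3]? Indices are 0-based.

U[3][3] = 7

k=0: U[0][0]=4
  eliminate (1,0): mult=6, new row 1: (0, 3, 4, 8); set L[1][0]=6
  eliminate (2,0): mult=3, new row 2: (0, 3, 5, 6); set L[2][0]=3
  eliminate (3,0): mult=10, new row 3: (0, 7, 1, 0); set L[3][0]=10
k=1: U[1][1]=3
  eliminate (2,1): mult=1, new row 2: (0, 0, 1, 9); set L[2][1]=1
  eliminate (3,1): mult=6, new row 3: (0, 0, 10, 7); set L[3][1]=6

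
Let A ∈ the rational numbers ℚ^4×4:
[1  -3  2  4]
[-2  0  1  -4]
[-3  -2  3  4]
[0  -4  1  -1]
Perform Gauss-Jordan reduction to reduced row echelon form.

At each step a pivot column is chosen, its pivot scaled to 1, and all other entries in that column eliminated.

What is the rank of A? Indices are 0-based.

[1] R0 /= 1  ⇒  (1, -3, 2, 4)
     R1 -= -2·R0  ⇒  (0, -6, 5, 4)
     R2 -= -3·R0  ⇒  (0, -11, 9, 16)
[2] R1 /= -6  ⇒  (0, 1, -5/6, -2/3)
     R0 -= -3·R1  ⇒  (1, 0, -1/2, 2)
     R2 -= -11·R1  ⇒  (0, 0, -1/6, 26/3)
     R3 -= -4·R1  ⇒  (0, 0, -7/3, -11/3)
[3] R2 /= -1/6  ⇒  (0, 0, 1, -52)
     R0 -= -1/2·R2  ⇒  (1, 0, 0, -24)
     R1 -= -5/6·R2  ⇒  (0, 1, 0, -44)
     R3 -= -7/3·R2  ⇒  (0, 0, 0, -125)
[4] R3 /= -125  ⇒  (0, 0, 0, 1)
     R0 -= -24·R3  ⇒  (1, 0, 0, 0)
     R1 -= -44·R3  ⇒  (0, 1, 0, 0)
     R2 -= -52·R3  ⇒  (0, 0, 1, 0)

rank = 4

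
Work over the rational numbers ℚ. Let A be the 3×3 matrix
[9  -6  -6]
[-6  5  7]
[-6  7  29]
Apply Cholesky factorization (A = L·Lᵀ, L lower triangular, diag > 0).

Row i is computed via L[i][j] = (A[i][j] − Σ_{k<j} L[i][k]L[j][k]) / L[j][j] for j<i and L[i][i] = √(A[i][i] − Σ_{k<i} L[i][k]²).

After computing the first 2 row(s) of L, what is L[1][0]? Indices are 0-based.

L[1][0] = -2

Step 1: L[0][0] = √(9) = 3.
  L[1][0] = (-6) / L[0][0] = -2.
Step 2: L[1][1] = √(1) = 1.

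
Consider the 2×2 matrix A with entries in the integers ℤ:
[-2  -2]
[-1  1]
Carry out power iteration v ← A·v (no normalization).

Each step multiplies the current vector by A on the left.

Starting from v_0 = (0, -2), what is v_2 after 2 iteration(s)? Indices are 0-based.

v_2 = (-4, -6)

v_0 = (0, -2).
v_1 = A·v_0 = (4, -2).
v_2 = A·v_1 = (-4, -6).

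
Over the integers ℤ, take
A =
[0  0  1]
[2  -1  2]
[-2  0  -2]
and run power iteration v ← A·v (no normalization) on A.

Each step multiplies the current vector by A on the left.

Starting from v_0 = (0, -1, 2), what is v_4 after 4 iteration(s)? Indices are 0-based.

v_4 = (0, -1, -8)

v_0 = (0, -1, 2).
v_1 = A·v_0 = (2, 5, -4).
v_2 = A·v_1 = (-4, -9, 4).
v_3 = A·v_2 = (4, 9, 0).
v_4 = A·v_3 = (0, -1, -8).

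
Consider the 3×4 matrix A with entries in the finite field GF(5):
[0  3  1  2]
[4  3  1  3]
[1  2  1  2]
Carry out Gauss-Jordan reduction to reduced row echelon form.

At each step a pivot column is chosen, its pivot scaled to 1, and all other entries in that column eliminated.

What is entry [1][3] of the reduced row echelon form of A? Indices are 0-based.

pivot(0,0): swap R0↔R1
pivot(0,0)=4: scale R0 → (1, 2, 4, 2)
  clear (2,0): R2 −= (1)R0 → (0, 0, 2, 0)
pivot(1,1)=3: scale R1 → (0, 1, 2, 4)
  clear (0,1): R0 −= (2)R1 → (1, 0, 0, 4)
pivot(2,2)=2: scale R2 → (0, 0, 1, 0)
  clear (1,2): R1 −= (2)R2 → (0, 1, 0, 4)

M[1][3] = 4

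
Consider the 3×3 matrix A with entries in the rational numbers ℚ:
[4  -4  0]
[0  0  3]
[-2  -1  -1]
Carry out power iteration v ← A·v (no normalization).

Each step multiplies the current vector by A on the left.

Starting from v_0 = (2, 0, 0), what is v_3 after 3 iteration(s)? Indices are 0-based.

v_0 = (2, 0, 0).
v_1 = A·v_0 = (8, 0, -4).
v_2 = A·v_1 = (32, -12, -12).
v_3 = A·v_2 = (176, -36, -40).

v_3 = (176, -36, -40)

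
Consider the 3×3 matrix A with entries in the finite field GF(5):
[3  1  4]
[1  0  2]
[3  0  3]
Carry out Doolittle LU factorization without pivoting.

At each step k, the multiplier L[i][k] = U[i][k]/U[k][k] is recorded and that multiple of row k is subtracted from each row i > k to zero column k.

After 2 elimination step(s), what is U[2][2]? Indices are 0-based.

U[2][2] = 2

k=0: U[0][0]=3
  eliminate (1,0): mult=2, new row 1: (0, 3, 4); set L[1][0]=2
  eliminate (2,0): mult=1, new row 2: (0, 4, 4); set L[2][0]=1
k=1: U[1][1]=3
  eliminate (2,1): mult=3, new row 2: (0, 0, 2); set L[2][1]=3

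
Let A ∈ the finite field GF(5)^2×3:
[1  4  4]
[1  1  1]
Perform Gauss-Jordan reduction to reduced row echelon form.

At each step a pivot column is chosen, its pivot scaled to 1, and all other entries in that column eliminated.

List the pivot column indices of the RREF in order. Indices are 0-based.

[1] R0 /= 1  ⇒  (1, 4, 4)
     R1 -= 1·R0  ⇒  (0, 2, 2)
[2] R1 /= 2  ⇒  (0, 1, 1)
     R0 -= 4·R1  ⇒  (1, 0, 0)

pivot columns: 0, 1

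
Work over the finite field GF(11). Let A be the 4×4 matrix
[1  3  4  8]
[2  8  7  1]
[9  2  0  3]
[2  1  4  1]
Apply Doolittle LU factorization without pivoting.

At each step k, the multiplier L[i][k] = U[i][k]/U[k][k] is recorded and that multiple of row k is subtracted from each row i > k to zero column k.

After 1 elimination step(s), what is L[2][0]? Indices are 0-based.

k=0: U[0][0]=1
  eliminate (1,0): mult=2, new row 1: (0, 2, 10, 7); set L[1][0]=2
  eliminate (2,0): mult=9, new row 2: (0, 8, 8, 8); set L[2][0]=9
  eliminate (3,0): mult=2, new row 3: (0, 6, 7, 7); set L[3][0]=2

L[2][0] = 9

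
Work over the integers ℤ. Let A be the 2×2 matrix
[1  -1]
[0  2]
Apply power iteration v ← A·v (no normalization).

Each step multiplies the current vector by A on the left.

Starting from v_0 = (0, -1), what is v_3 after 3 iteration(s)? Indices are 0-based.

v_0 = (0, -1).
v_1 = A·v_0 = (1, -2).
v_2 = A·v_1 = (3, -4).
v_3 = A·v_2 = (7, -8).

v_3 = (7, -8)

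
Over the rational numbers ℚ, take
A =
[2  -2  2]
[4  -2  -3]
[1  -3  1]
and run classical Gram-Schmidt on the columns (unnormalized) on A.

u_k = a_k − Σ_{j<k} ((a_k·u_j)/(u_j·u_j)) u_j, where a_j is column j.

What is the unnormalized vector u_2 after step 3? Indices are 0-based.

Step 1: u_0 = a_0 = (2, 4, 1).
Step 2: u_1 = a_1 − (-5/7)·u_0 = (-4/7, 6/7, -16/7).
Step 3: u_2 = a_2 − (-1/3)·u_0 − (-21/22)·u_1 = (70/33, -28/33, -28/33).

u_2 = (70/33, -28/33, -28/33)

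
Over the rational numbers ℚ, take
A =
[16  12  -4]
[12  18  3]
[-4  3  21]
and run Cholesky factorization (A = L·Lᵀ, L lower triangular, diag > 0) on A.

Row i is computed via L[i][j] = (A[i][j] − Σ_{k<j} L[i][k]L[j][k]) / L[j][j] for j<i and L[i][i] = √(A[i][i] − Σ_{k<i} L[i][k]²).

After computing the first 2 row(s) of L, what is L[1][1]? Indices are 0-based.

Step 1: L[0][0] = √(16) = 4.
  L[1][0] = (12) / L[0][0] = 3.
Step 2: L[1][1] = √(9) = 3.

L[1][1] = 3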